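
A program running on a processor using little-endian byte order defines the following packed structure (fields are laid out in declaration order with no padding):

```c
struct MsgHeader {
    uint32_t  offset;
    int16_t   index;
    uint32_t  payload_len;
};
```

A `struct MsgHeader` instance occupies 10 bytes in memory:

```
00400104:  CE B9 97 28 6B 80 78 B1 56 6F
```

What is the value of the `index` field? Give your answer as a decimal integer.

`index` follows `offset` (4 bytes), so it starts at byte offset 4 and occupies 2 bytes.
Bytes at offsets 4..5: 6B 80.
In little-endian order the low byte comes first in memory.
Reassemble most-significant byte first: 80 6B → 0x806B.
Top bit is set, so as a signed 16-bit value this is 0x806B − 2^16 = -32661.

-32661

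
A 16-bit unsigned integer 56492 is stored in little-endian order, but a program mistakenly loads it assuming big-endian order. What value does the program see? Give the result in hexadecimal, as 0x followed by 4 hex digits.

56492 in 16-bit hexadecimal is 0xDCAC.
Stored little-endian, the bytes at ascending addresses are AC DC.
Read back as big-endian, the last byte is least significant, giving 0xACDC.

0xACDC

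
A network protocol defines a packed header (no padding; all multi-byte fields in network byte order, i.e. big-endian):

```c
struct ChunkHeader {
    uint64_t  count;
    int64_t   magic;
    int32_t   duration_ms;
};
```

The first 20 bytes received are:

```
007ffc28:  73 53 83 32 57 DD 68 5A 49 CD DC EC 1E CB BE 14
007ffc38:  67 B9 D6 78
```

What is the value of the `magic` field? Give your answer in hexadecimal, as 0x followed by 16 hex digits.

0x49CDDCEC1ECBBE14

`magic` follows `count` (8 bytes), so it starts at byte offset 8 and occupies 8 bytes.
Bytes at offsets 8..15: 49 CD DC EC 1E CB BE 14.
Big-endian stores the most-significant byte at the lowest address.
The bytes are already most-significant first: 0x49CDDCEC1ECBBE14.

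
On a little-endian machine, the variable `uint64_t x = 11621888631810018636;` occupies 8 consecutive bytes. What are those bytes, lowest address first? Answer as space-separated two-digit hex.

11621888631810018636 in hexadecimal, padded to 64 bits, is 0xA1493E229E2FCD4C.
Split into bytes (most-significant first): A1 49 3E 22 9E 2F CD 4C.
Little-endian: lowest address holds the least-significant byte.
So at ascending addresses the bytes are 4C CD 2F 9E 22 3E 49 A1.

4C CD 2F 9E 22 3E 49 A1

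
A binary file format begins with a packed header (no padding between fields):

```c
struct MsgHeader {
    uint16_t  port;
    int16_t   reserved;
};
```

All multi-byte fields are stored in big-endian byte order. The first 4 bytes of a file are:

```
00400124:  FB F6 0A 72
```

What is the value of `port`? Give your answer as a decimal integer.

`port` is the first field, at byte offset 0, occupying 2 bytes.
Bytes at offsets 0..1: FB F6.
In big-endian order the high byte comes first in memory.
The bytes are already most-significant first: 0xFBF6.
0xFBF6 = 64502.

64502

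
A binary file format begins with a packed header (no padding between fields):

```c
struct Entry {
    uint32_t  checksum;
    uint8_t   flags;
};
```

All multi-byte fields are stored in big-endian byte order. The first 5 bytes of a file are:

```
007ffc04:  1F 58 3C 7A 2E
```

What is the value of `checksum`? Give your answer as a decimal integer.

525876346

`checksum` is the first field, at byte offset 0, occupying 4 bytes.
Bytes at offsets 0..3: 1F 58 3C 7A.
Big-endian stores the most-significant byte at the lowest address.
The bytes are already most-significant first: 0x1F583C7A.
0x1F583C7A = 525876346.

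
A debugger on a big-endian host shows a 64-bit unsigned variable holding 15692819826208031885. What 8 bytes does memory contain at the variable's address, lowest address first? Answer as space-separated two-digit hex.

D9 C8 18 7C E1 56 44 8D

15692819826208031885 in hexadecimal, padded to 64 bits, is 0xD9C8187CE156448D.
Split into bytes (most-significant first): D9 C8 18 7C E1 56 44 8D.
Big-endian: lowest address holds the most-significant byte.
So the memory order matches the most-significant-first order: D9 C8 18 7C E1 56 44 8D.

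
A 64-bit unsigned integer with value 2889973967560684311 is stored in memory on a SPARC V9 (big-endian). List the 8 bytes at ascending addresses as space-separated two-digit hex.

28 1B 40 03 02 94 B3 17

2889973967560684311 in hexadecimal, padded to 64 bits, is 0x281B40030294B317.
Split into bytes (most-significant first): 28 1B 40 03 02 94 B3 17.
Big-endian: lowest address holds the most-significant byte.
So the memory order matches the most-significant-first order: 28 1B 40 03 02 94 B3 17.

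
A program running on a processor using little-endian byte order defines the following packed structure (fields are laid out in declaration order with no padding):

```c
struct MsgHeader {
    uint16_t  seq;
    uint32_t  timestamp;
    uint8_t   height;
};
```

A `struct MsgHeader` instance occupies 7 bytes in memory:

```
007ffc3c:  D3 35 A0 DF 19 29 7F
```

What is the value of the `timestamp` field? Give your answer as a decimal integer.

`timestamp` follows `seq` (2 bytes), so it starts at byte offset 2 and occupies 4 bytes.
Bytes at offsets 2..5: A0 DF 19 29.
In little-endian order the low byte comes first in memory.
Reassemble most-significant byte first: 29 19 DF A0 → 0x2919DFA0.
0x2919DFA0 = 689561504.

689561504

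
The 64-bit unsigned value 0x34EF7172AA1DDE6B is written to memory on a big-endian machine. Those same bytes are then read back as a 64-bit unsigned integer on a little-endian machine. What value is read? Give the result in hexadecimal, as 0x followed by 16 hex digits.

Stored big-endian, the bytes at ascending addresses are 34 EF 71 72 AA 1D DE 6B.
Read back as little-endian, the first byte is least significant, giving 0x6BDE1DAA7271EF34.

0x6BDE1DAA7271EF34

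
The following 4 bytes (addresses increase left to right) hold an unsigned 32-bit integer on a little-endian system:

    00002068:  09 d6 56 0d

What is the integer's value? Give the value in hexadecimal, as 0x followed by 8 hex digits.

Little-endian: lowest address holds the least-significant byte.
Reassemble most-significant byte first: 0D 56 D6 09 → 0x0D56D609.

0x0D56D609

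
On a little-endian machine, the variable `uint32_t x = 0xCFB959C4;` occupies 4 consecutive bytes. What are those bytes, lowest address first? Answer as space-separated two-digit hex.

C4 59 B9 CF

Split into bytes (most-significant first): CF B9 59 C4.
Little-endian stores the least-significant byte at the lowest address.
So at ascending addresses the bytes are C4 59 B9 CF.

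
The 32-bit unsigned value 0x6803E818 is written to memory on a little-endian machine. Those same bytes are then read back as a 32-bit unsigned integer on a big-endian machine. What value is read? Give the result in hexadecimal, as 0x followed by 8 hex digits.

0x18E80368

Stored little-endian, the bytes at ascending addresses are 18 E8 03 68.
Read back as big-endian, the last byte is least significant, giving 0x18E80368.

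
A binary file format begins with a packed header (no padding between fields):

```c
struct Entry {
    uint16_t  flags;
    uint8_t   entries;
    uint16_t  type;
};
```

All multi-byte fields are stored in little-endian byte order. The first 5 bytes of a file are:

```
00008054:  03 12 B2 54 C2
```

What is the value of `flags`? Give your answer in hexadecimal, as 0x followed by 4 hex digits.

0x1203

`flags` is the first field, at byte offset 0, occupying 2 bytes.
Bytes at offsets 0..1: 03 12.
In little-endian order the low byte comes first in memory.
Reassemble most-significant byte first: 12 03 → 0x1203.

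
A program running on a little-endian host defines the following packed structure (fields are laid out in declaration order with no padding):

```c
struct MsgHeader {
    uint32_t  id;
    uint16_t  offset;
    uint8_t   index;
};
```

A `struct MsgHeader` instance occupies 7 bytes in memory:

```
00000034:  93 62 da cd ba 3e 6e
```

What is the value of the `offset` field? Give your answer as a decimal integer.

16058

`offset` follows `id` (4 bytes), so it starts at byte offset 4 and occupies 2 bytes.
Bytes at offsets 4..5: BA 3E.
Little-endian stores the least-significant byte at the lowest address.
Reassemble most-significant byte first: 3E BA → 0x3EBA.
0x3EBA = 16058.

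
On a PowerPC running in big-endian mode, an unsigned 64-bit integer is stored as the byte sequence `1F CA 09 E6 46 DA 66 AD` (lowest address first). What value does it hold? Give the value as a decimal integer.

2290654245107164845

Big-endian stores the most-significant byte at the lowest address.
The bytes are already most-significant first: 0x1FCA09E646DA66AD.
0x1FCA09E646DA66AD = 2290654245107164845.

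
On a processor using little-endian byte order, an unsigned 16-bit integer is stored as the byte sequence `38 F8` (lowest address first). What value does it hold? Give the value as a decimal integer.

63544

In little-endian order the low byte comes first in memory.
Reassemble most-significant byte first: F8 38 → 0xF838.
0xF838 = 63544.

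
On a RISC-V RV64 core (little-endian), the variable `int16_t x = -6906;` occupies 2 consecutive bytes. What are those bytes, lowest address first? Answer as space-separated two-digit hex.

06 E5

Two's complement of -6906 in 16 bits: 6906 = 0x1AFA; invert → 0xE505; add 1 → 0xE506.
Split into bytes (most-significant first): E5 06.
Little-endian stores the least-significant byte at the lowest address.
So at ascending addresses the bytes are 06 E5.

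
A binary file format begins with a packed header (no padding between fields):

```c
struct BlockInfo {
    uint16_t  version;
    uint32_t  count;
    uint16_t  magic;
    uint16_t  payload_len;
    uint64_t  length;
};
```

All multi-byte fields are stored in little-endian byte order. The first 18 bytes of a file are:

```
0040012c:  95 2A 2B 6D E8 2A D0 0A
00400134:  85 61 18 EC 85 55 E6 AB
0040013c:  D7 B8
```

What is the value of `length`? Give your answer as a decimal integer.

`length` follows `version` (2 B), `count` (4 B), `magic` (2 B), `payload_len` (2 B), so it starts at offset 2 + 4 + 2 + 2 = 10 and occupies 8 bytes.
Bytes at offsets 10..17: 18 EC 85 55 E6 AB D7 B8.
In little-endian order the low byte comes first in memory.
Reassemble most-significant byte first: B8 D7 AB E6 55 85 EC 18 → 0xB8D7ABE65585EC18.
0xB8D7ABE65585EC18 = 13319303428737199128.

13319303428737199128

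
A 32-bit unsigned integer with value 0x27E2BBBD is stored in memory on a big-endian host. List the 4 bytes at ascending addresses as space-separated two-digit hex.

27 E2 BB BD

Split into bytes (most-significant first): 27 E2 BB BD.
Big-endian stores the most-significant byte at the lowest address.
So the memory order matches the most-significant-first order: 27 E2 BB BD.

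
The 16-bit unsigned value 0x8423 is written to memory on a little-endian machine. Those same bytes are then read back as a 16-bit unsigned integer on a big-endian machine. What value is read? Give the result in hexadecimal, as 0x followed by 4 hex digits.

0x2384

Stored little-endian, the bytes at ascending addresses are 23 84.
Read back as big-endian, the last byte is least significant, giving 0x2384.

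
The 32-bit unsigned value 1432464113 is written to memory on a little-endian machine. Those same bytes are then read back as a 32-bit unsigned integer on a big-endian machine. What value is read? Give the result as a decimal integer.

4054475093

1432464113 in 32-bit hexadecimal is 0x5561AAF1.
Stored little-endian, the bytes at ascending addresses are F1 AA 61 55.
Read back as big-endian, the last byte is least significant, giving 0xF1AA6155.
0xF1AA6155 = 4054475093.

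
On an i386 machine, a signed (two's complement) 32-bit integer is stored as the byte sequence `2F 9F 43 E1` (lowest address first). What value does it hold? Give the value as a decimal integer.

-515662033

Little-endian stores the least-significant byte at the lowest address.
Reassemble most-significant byte first: E1 43 9F 2F → 0xE1439F2F.
Top bit is set, so as a signed 32-bit value this is 0xE1439F2F − 2^32 = -515662033.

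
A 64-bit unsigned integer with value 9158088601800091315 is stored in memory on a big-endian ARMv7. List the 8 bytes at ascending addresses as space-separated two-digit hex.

7F 18 11 0F CB D9 26 B3

9158088601800091315 in hexadecimal, padded to 64 bits, is 0x7F18110FCBD926B3.
Split into bytes (most-significant first): 7F 18 11 0F CB D9 26 B3.
Big-endian: lowest address holds the most-significant byte.
So the memory order matches the most-significant-first order: 7F 18 11 0F CB D9 26 B3.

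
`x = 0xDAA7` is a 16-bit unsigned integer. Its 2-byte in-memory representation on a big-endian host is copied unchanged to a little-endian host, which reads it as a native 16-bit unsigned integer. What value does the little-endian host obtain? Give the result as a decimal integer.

42970

Stored big-endian, the bytes at ascending addresses are DA A7.
Read back as little-endian, the first byte is least significant, giving 0xA7DA.
0xA7DA = 42970.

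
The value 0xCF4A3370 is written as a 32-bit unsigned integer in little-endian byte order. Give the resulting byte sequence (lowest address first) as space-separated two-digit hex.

Split into bytes (most-significant first): CF 4A 33 70.
In little-endian order the low byte comes first in memory.
So at ascending addresses the bytes are 70 33 4A CF.

70 33 4A CF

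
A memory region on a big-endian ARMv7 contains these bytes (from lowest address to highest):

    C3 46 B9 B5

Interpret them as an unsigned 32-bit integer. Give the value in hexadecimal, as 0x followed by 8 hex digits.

Big-endian stores the most-significant byte at the lowest address.
The bytes are already most-significant first: 0xC346B9B5.

0xC346B9B5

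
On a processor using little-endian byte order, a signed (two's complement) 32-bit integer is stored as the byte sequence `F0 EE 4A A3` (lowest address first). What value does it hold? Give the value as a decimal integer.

In little-endian order the low byte comes first in memory.
Reassemble most-significant byte first: A3 4A EE F0 → 0xA34AEEF0.
Top bit is set, so as a signed 32-bit value this is 0xA34AEEF0 − 2^32 = -1555370256.

-1555370256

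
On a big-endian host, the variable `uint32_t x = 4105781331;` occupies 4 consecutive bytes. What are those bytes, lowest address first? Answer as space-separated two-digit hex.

4105781331 in hexadecimal, padded to 32 bits, is 0xF4B94053.
Split into bytes (most-significant first): F4 B9 40 53.
Big-endian stores the most-significant byte at the lowest address.
So the memory order matches the most-significant-first order: F4 B9 40 53.

F4 B9 40 53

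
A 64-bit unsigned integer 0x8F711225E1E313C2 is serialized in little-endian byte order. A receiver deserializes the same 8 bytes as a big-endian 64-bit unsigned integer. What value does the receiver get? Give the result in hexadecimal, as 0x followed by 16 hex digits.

Stored little-endian, the bytes at ascending addresses are C2 13 E3 E1 25 12 71 8F.
Read back as big-endian, the last byte is least significant, giving 0xC213E3E12512718F.

0xC213E3E12512718F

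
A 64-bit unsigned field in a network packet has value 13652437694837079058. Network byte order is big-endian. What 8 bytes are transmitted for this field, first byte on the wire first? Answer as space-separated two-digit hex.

BD 77 33 BF EE EA BC 12

13652437694837079058 in hexadecimal, padded to 64 bits, is 0xBD7733BFEEEABC12.
Split into bytes (most-significant first): BD 77 33 BF EE EA BC 12.
Big-endian stores the most-significant byte at the lowest address.
So the memory order matches the most-significant-first order: BD 77 33 BF EE EA BC 12.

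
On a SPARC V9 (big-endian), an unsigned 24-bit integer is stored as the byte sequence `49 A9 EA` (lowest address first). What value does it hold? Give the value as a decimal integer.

4827626

Big-endian: lowest address holds the most-significant byte.
The bytes are already most-significant first: 0x49A9EA.
0x49A9EA = 4827626.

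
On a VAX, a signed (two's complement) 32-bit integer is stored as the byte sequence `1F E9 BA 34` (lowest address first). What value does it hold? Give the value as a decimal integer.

In little-endian order the low byte comes first in memory.
Reassemble most-significant byte first: 34 BA E9 1F → 0x34BAE91F.
0x34BAE91F = 884664607.

884664607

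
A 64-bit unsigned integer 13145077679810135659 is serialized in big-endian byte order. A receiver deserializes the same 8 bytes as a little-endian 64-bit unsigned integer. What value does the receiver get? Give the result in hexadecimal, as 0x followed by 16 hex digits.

13145077679810135659 in 64-bit hexadecimal is 0xB66CB28111FFC66B.
Stored big-endian, the bytes at ascending addresses are B6 6C B2 81 11 FF C6 6B.
Read back as little-endian, the first byte is least significant, giving 0x6BC6FF1181B26CB6.

0x6BC6FF1181B26CB6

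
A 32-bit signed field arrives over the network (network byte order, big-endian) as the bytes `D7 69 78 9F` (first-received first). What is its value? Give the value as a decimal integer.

In big-endian order the high byte comes first in memory.
The bytes are already most-significant first: 0xD769789F.
Top bit is set, so as a signed 32-bit value this is 0xD769789F − 2^32 = -680953697.

-680953697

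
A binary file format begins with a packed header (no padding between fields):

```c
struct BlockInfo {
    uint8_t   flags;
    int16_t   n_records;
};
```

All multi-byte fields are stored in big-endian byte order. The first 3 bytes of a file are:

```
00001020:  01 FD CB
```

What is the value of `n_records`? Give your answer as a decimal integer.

`n_records` follows `flags` (1 byte), so it starts at byte offset 1 and occupies 2 bytes.
Bytes at offsets 1..2: FD CB.
In big-endian order the high byte comes first in memory.
The bytes are already most-significant first: 0xFDCB.
Top bit is set, so as a signed 16-bit value this is 0xFDCB − 2^16 = -565.

-565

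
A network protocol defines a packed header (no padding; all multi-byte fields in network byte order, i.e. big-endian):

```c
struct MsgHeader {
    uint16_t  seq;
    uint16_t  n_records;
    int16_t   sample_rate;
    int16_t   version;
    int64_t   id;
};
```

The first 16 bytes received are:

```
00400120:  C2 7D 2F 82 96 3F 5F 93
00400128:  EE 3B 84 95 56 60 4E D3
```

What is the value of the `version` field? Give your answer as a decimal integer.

`version` follows `seq` (2 B), `n_records` (2 B), `sample_rate` (2 B), so it starts at offset 2 + 2 + 2 = 6 and occupies 2 bytes.
Bytes at offsets 6..7: 5F 93.
Big-endian stores the most-significant byte at the lowest address.
The bytes are already most-significant first: 0x5F93.
0x5F93 = 24467.

24467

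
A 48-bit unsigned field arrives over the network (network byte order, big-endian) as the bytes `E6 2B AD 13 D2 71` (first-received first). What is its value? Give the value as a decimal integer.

Big-endian stores the most-significant byte at the lowest address.
The bytes are already most-significant first: 0xE62BAD13D271.
0xE62BAD13D271 = 253075261739633.

253075261739633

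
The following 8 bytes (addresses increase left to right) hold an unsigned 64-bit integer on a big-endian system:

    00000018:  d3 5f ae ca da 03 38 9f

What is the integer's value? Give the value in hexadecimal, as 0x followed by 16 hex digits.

0xD35FAECADA03389F

Big-endian: lowest address holds the most-significant byte.
The bytes are already most-significant first: 0xD35FAECADA03389F.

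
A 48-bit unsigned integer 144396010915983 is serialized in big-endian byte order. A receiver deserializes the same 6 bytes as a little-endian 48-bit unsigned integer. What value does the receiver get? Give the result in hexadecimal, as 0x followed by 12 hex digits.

0x8F08F0D05383

144396010915983 in 48-bit hexadecimal is 0x8353D0F0088F.
Stored big-endian, the bytes at ascending addresses are 83 53 D0 F0 08 8F.
Read back as little-endian, the first byte is least significant, giving 0x8F08F0D05383.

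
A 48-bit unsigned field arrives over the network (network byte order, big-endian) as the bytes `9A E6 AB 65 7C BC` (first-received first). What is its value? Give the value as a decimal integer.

Big-endian stores the most-significant byte at the lowest address.
The bytes are already most-significant first: 0x9AE6AB657CBC.
0x9AE6AB657CBC = 170315508710588.

170315508710588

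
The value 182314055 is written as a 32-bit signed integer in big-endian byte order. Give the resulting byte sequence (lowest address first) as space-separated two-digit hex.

182314055 in hexadecimal, padded to 32 bits, is 0x0ADDE447.
Split into bytes (most-significant first): 0A DD E4 47.
Big-endian stores the most-significant byte at the lowest address.
So the memory order matches the most-significant-first order: 0A DD E4 47.

0A DD E4 47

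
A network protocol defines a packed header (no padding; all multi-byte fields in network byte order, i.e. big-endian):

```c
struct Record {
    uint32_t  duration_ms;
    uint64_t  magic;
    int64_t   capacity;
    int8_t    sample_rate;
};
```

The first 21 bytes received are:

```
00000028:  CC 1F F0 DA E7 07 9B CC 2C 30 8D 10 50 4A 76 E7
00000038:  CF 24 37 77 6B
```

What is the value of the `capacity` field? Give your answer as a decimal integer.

5785567409295603575

`capacity` follows `duration_ms` (4 B), `magic` (8 B), so it starts at offset 4 + 8 = 12 and occupies 8 bytes.
Bytes at offsets 12..19: 50 4A 76 E7 CF 24 37 77.
Big-endian: lowest address holds the most-significant byte.
The bytes are already most-significant first: 0x504A76E7CF243777.
0x504A76E7CF243777 = 5785567409295603575.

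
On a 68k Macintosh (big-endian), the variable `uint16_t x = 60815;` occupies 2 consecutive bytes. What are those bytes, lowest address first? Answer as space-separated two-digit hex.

ED 8F

60815 in hexadecimal, padded to 16 bits, is 0xED8F.
Split into bytes (most-significant first): ED 8F.
Big-endian stores the most-significant byte at the lowest address.
So the memory order matches the most-significant-first order: ED 8F.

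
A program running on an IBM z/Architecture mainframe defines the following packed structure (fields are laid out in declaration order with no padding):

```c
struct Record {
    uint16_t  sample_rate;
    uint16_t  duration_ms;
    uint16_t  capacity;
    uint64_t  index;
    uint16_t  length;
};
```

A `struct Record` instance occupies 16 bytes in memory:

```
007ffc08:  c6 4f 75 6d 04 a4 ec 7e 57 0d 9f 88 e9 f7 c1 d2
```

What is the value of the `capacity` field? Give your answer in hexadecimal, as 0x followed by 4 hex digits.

`capacity` follows `sample_rate` (2 B), `duration_ms` (2 B), so it starts at offset 2 + 2 = 4 and occupies 2 bytes.
Bytes at offsets 4..5: 04 A4.
Big-endian stores the most-significant byte at the lowest address.
The bytes are already most-significant first: 0x04A4.

0x04A4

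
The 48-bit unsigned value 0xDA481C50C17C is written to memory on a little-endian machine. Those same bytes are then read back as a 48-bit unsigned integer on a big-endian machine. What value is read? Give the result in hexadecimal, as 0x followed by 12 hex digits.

0x7CC1501C48DA

Stored little-endian, the bytes at ascending addresses are 7C C1 50 1C 48 DA.
Read back as big-endian, the last byte is least significant, giving 0x7CC1501C48DA.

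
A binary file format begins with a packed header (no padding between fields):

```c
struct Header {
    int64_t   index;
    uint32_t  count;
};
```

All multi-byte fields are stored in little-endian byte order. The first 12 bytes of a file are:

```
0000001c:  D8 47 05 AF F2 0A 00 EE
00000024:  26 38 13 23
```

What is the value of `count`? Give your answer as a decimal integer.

`count` follows `index` (8 bytes), so it starts at byte offset 8 and occupies 4 bytes.
Bytes at offsets 8..11: 26 38 13 23.
Little-endian: lowest address holds the least-significant byte.
Reassemble most-significant byte first: 23 13 38 26 → 0x23133826.
0x23133826 = 588462118.

588462118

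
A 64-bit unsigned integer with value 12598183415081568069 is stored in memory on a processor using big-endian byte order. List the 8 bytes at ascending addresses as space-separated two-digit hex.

AE D5 BD 11 67 27 87 45

12598183415081568069 in hexadecimal, padded to 64 bits, is 0xAED5BD1167278745.
Split into bytes (most-significant first): AE D5 BD 11 67 27 87 45.
In big-endian order the high byte comes first in memory.
So the memory order matches the most-significant-first order: AE D5 BD 11 67 27 87 45.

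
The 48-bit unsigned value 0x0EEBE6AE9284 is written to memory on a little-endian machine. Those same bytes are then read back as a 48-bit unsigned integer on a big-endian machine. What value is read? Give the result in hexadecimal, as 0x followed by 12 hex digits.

Stored little-endian, the bytes at ascending addresses are 84 92 AE E6 EB 0E.
Read back as big-endian, the last byte is least significant, giving 0x8492AEE6EB0E.

0x8492AEE6EB0E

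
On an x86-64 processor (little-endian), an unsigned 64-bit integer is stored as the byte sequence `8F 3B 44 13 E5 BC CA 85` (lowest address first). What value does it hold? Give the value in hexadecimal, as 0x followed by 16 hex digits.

Little-endian stores the least-significant byte at the lowest address.
Reassemble most-significant byte first: 85 CA BC E5 13 44 3B 8F → 0x85CABCE513443B8F.

0x85CABCE513443B8F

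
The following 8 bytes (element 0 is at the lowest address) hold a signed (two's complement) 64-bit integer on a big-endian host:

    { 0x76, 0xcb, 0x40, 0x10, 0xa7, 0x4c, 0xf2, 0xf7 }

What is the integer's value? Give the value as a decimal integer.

In big-endian order the high byte comes first in memory.
The bytes are already most-significant first: 0x76CB4010A74CF2F7.
0x76CB4010A74CF2F7 = 8560005957018252023.

8560005957018252023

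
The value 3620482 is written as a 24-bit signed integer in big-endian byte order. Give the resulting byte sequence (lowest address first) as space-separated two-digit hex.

37 3E 82

3620482 in hexadecimal, padded to 24 bits, is 0x373E82.
Split into bytes (most-significant first): 37 3E 82.
Big-endian stores the most-significant byte at the lowest address.
So the memory order matches the most-significant-first order: 37 3E 82.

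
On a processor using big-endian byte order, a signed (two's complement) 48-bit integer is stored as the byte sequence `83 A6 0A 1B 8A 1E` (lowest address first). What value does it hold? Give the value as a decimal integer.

-136725819323874

Big-endian: lowest address holds the most-significant byte.
The bytes are already most-significant first: 0x83A60A1B8A1E.
Top bit is set, so as a signed 48-bit value this is 0x83A60A1B8A1E − 2^48 = -136725819323874.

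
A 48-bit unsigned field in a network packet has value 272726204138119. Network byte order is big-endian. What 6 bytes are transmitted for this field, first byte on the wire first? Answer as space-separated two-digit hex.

F8 0B 04 84 C2 87

272726204138119 in hexadecimal, padded to 48 bits, is 0xF80B0484C287.
Split into bytes (most-significant first): F8 0B 04 84 C2 87.
Big-endian: lowest address holds the most-significant byte.
So the memory order matches the most-significant-first order: F8 0B 04 84 C2 87.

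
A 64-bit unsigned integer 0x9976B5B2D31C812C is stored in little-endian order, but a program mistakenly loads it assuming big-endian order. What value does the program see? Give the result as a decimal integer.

3206876105226417817

Stored little-endian, the bytes at ascending addresses are 2C 81 1C D3 B2 B5 76 99.
Read back as big-endian, the last byte is least significant, giving 0x2C811CD3B2B57699.
0x2C811CD3B2B57699 = 3206876105226417817.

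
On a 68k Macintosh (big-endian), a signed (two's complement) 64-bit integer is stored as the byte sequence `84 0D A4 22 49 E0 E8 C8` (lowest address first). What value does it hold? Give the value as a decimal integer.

-8931302018830505784

In big-endian order the high byte comes first in memory.
The bytes are already most-significant first: 0x840DA42249E0E8C8.
Top bit is set, so as a signed 64-bit value this is 0x840DA42249E0E8C8 − 2^64 = -8931302018830505784.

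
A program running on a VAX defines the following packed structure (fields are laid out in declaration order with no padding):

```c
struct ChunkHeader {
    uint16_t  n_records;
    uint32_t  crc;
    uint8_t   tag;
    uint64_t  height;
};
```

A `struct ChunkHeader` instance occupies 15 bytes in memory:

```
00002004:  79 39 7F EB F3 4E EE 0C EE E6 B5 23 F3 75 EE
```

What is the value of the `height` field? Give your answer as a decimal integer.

17182907288003210764

`height` follows `n_records` (2 B), `crc` (4 B), `tag` (1 B), so it starts at offset 2 + 4 + 1 = 7 and occupies 8 bytes.
Bytes at offsets 7..14: 0C EE E6 B5 23 F3 75 EE.
Little-endian stores the least-significant byte at the lowest address.
Reassemble most-significant byte first: EE 75 F3 23 B5 E6 EE 0C → 0xEE75F323B5E6EE0C.
0xEE75F323B5E6EE0C = 17182907288003210764.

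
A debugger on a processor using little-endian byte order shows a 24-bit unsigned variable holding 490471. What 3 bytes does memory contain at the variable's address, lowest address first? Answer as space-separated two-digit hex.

490471 in hexadecimal, padded to 24 bits, is 0x077BE7.
Split into bytes (most-significant first): 07 7B E7.
Little-endian stores the least-significant byte at the lowest address.
So at ascending addresses the bytes are E7 7B 07.

E7 7B 07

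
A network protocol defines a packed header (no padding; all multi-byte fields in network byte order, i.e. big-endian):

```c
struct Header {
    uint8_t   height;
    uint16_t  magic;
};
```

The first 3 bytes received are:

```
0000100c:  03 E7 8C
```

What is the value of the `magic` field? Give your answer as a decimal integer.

59276

`magic` follows `height` (1 byte), so it starts at byte offset 1 and occupies 2 bytes.
Bytes at offsets 1..2: E7 8C.
Big-endian stores the most-significant byte at the lowest address.
The bytes are already most-significant first: 0xE78C.
0xE78C = 59276.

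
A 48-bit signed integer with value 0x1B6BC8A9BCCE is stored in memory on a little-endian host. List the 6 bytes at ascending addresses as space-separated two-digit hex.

CE BC A9 C8 6B 1B

Split into bytes (most-significant first): 1B 6B C8 A9 BC CE.
Little-endian stores the least-significant byte at the lowest address.
So at ascending addresses the bytes are CE BC A9 C8 6B 1B.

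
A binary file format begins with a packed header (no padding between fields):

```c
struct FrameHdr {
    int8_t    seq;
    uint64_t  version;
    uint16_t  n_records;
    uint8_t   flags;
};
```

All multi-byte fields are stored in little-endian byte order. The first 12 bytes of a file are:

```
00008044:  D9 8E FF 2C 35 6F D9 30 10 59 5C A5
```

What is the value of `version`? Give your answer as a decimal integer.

`version` follows `seq` (1 byte), so it starts at byte offset 1 and occupies 8 bytes.
Bytes at offsets 1..8: 8E FF 2C 35 6F D9 30 10.
In little-endian order the low byte comes first in memory.
Reassemble most-significant byte first: 10 30 D9 6F 35 2C FF 8E → 0x1030D96F352CFF8E.
0x1030D96F352CFF8E = 1166671375145697166.

1166671375145697166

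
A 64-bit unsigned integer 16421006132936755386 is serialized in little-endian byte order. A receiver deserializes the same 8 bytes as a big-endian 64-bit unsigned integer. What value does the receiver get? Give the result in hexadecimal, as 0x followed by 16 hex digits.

16421006132936755386 in 64-bit hexadecimal is 0xE3E322136034C8BA.
Stored little-endian, the bytes at ascending addresses are BA C8 34 60 13 22 E3 E3.
Read back as big-endian, the last byte is least significant, giving 0xBAC834601322E3E3.

0xBAC834601322E3E3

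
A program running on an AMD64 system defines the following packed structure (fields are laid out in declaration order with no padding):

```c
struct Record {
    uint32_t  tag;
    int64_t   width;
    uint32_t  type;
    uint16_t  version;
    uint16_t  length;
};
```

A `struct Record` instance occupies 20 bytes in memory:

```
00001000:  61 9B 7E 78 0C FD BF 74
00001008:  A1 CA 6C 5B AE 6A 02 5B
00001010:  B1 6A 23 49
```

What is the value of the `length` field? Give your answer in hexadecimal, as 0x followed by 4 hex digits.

`length` follows `tag` (4 B), `width` (8 B), `type` (4 B), `version` (2 B), so it starts at offset 4 + 8 + 4 + 2 = 18 and occupies 2 bytes.
Bytes at offsets 18..19: 23 49.
In little-endian order the low byte comes first in memory.
Reassemble most-significant byte first: 49 23 → 0x4923.

0x4923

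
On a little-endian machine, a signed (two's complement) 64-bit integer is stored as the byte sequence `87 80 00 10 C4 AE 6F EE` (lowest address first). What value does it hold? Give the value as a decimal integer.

-1265600813162528633

In little-endian order the low byte comes first in memory.
Reassemble most-significant byte first: EE 6F AE C4 10 00 80 87 → 0xEE6FAEC410008087.
Top bit is set, so as a signed 64-bit value this is 0xEE6FAEC410008087 − 2^64 = -1265600813162528633.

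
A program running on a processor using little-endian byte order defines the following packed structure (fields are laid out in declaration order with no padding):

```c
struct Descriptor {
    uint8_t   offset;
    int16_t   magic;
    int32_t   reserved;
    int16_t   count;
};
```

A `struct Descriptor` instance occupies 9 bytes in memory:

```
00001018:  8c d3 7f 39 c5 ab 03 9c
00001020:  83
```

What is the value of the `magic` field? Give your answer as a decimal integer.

`magic` follows `offset` (1 byte), so it starts at byte offset 1 and occupies 2 bytes.
Bytes at offsets 1..2: D3 7F.
Little-endian stores the least-significant byte at the lowest address.
Reassemble most-significant byte first: 7F D3 → 0x7FD3.
0x7FD3 = 32723.

32723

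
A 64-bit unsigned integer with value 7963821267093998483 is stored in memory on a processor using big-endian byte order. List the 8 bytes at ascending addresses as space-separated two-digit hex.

7963821267093998483 in hexadecimal, padded to 64 bits, is 0x6E852D3F8FD6CB93.
Split into bytes (most-significant first): 6E 85 2D 3F 8F D6 CB 93.
Big-endian stores the most-significant byte at the lowest address.
So the memory order matches the most-significant-first order: 6E 85 2D 3F 8F D6 CB 93.

6E 85 2D 3F 8F D6 CB 93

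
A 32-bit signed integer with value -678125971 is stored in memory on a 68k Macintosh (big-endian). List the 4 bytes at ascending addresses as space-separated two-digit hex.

D7 94 9E 6D

Two's complement of -678125971 in 32 bits: 678125971 = 0x286B6193; invert → 0xD7949E6C; add 1 → 0xD7949E6D.
Split into bytes (most-significant first): D7 94 9E 6D.
Big-endian: lowest address holds the most-significant byte.
So the memory order matches the most-significant-first order: D7 94 9E 6D.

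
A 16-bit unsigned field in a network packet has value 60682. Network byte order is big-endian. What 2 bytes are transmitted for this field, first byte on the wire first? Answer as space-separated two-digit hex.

60682 in hexadecimal, padded to 16 bits, is 0xED0A.
Split into bytes (most-significant first): ED 0A.
Big-endian stores the most-significant byte at the lowest address.
So the memory order matches the most-significant-first order: ED 0A.

ED 0A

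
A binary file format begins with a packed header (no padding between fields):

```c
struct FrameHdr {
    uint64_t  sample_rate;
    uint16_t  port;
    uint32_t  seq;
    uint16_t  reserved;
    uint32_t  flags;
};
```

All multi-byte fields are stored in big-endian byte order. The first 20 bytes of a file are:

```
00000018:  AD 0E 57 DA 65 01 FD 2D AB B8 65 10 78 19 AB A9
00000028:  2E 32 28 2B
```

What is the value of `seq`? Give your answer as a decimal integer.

1695578137

`seq` follows `sample_rate` (8 B), `port` (2 B), so it starts at offset 8 + 2 = 10 and occupies 4 bytes.
Bytes at offsets 10..13: 65 10 78 19.
Big-endian: lowest address holds the most-significant byte.
The bytes are already most-significant first: 0x65107819.
0x65107819 = 1695578137.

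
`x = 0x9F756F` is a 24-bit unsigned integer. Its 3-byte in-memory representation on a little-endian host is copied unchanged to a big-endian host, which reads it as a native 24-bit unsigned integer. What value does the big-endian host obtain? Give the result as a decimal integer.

Stored little-endian, the bytes at ascending addresses are 6F 75 9F.
Read back as big-endian, the last byte is least significant, giving 0x6F759F.
0x6F759F = 7304607.

7304607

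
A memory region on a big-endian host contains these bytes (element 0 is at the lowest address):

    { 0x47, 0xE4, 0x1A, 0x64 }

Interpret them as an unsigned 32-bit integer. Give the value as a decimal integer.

1206131300

Big-endian stores the most-significant byte at the lowest address.
The bytes are already most-significant first: 0x47E41A64.
0x47E41A64 = 1206131300.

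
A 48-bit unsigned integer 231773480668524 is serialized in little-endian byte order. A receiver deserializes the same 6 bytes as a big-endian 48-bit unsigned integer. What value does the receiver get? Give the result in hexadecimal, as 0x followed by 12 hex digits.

231773480668524 in 48-bit hexadecimal is 0xD2CBF7FBCD6C.
Stored little-endian, the bytes at ascending addresses are 6C CD FB F7 CB D2.
Read back as big-endian, the last byte is least significant, giving 0x6CCDFBF7CBD2.

0x6CCDFBF7CBD2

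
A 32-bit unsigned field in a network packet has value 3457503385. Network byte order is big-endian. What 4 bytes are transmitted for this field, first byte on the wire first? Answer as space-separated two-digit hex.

CE 15 50 99

3457503385 in hexadecimal, padded to 32 bits, is 0xCE155099.
Split into bytes (most-significant first): CE 15 50 99.
In big-endian order the high byte comes first in memory.
So the memory order matches the most-significant-first order: CE 15 50 99.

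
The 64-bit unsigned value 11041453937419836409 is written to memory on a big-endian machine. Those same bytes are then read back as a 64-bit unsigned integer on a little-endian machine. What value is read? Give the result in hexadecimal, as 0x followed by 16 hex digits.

11041453937419836409 in 64-bit hexadecimal is 0x993B1FDB1FBF5BF9.
Stored big-endian, the bytes at ascending addresses are 99 3B 1F DB 1F BF 5B F9.
Read back as little-endian, the first byte is least significant, giving 0xF95BBF1FDB1F3B99.

0xF95BBF1FDB1F3B99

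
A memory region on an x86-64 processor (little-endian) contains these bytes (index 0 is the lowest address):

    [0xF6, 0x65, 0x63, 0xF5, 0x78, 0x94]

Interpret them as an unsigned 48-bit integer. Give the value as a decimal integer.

In little-endian order the low byte comes first in memory.
Reassemble most-significant byte first: 94 78 F5 63 65 F6 → 0x9478F56365F6.
0x9478F56365F6 = 163247233918454.

163247233918454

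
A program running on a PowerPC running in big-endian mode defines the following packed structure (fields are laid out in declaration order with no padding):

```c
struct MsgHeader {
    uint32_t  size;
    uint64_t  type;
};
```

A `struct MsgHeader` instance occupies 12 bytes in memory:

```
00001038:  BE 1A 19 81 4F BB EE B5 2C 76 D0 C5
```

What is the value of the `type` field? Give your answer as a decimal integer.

`type` follows `size` (4 bytes), so it starts at byte offset 4 and occupies 8 bytes.
Bytes at offsets 4..11: 4F BB EE B5 2C 76 D0 C5.
Big-endian: lowest address holds the most-significant byte.
The bytes are already most-significant first: 0x4FBBEEB52C76D0C5.
0x4FBBEEB52C76D0C5 = 5745448211543675077.

5745448211543675077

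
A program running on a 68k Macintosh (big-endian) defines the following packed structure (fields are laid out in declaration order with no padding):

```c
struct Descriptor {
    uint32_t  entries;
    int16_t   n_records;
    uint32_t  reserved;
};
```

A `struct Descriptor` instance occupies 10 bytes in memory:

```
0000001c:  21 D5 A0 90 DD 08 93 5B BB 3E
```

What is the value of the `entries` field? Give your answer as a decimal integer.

567648400

`entries` is the first field, at byte offset 0, occupying 4 bytes.
Bytes at offsets 0..3: 21 D5 A0 90.
In big-endian order the high byte comes first in memory.
The bytes are already most-significant first: 0x21D5A090.
0x21D5A090 = 567648400.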